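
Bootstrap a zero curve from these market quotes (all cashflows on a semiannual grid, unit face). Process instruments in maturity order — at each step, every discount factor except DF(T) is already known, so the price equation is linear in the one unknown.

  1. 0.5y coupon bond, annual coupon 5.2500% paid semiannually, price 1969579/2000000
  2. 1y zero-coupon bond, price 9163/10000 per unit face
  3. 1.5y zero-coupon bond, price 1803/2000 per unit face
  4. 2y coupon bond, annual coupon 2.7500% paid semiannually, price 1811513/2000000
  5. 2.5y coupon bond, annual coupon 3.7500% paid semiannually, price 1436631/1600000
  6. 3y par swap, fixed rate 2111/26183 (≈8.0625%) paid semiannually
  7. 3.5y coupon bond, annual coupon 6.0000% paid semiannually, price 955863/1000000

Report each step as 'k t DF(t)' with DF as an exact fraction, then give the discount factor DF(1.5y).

1 1/2 2399/2500
2 1 9163/10000
3 3/2 1803/2000
4 2 4279/5000
5 5/2 1629/2000
6 3 7889/10000
7 7/2 1551/2000
DF(1.5y) = 1803/2000 ≈ 0.901500

step 1 [0.5y] bond c/2=21/800: DF=(1969579/2000000 − 21/800·(0))/(1+21/800) = 2399/2500 ≈ 0.959600
step 2 [1y] zero: DF = P = 9163/10000 ≈ 0.916300
step 3 [1.5y] zero: DF = P = 1803/2000 ≈ 0.901500
step 4 [2y] bond c/2=11/800: DF=(1811513/2000000 − 11/800·(0.959600+0.916300+0.901500))/(1+11/800) = 4279/5000 ≈ 0.855800
step 5 [2.5y] bond c/2=3/160: DF=(1436631/1600000 − 3/160·(0.959600+0.916300+0.901500+0.855800))/(1+3/160) = 1629/2000 ≈ 0.814500
step 6 [3y] swap r/2=2111/52366: DF=(1 − 2111/52366·(0.959600+0.916300+0.901500+0.855800+0.814500))/(1+2111/52366) = 7889/10000 ≈ 0.788900
step 7 [3.5y] bond c/2=3/100: DF=(955863/1000000 − 3/100·(0.959600+0.916300+0.901500+0.855800+0.814500+0.788900))/(1+3/100) = 1551/2000 ≈ 0.775500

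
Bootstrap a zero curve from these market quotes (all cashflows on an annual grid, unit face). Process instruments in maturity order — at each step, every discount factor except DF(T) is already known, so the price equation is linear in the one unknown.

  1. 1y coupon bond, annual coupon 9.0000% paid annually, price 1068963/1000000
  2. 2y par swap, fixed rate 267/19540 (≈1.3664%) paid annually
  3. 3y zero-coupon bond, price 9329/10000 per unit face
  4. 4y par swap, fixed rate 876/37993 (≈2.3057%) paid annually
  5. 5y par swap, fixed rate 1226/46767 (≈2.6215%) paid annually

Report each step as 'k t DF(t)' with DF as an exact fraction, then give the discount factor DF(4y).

1 1 9807/10000
2 2 9733/10000
3 3 9329/10000
4 4 2281/2500
5 5 4387/5000
DF(4y) = 2281/2500 ≈ 0.912400

step 1 [1y] bond c/1=9/100: DF=(1068963/1000000 − 9/100·(0))/(1+9/100) = 9807/10000 ≈ 0.980700
step 2 [2y] swap r/1=267/19540: DF=(1 − 267/19540·(0.980700))/(1+267/19540) = 9733/10000 ≈ 0.973300
step 3 [3y] zero: DF = P = 9329/10000 ≈ 0.932900
step 4 [4y] swap r/1=876/37993: DF=(1 − 876/37993·(0.980700+0.973300+0.932900))/(1+876/37993) = 2281/2500 ≈ 0.912400
step 5 [5y] swap r/1=1226/46767: DF=(1 − 1226/46767·(0.980700+0.973300+0.932900+0.912400))/(1+1226/46767) = 4387/5000 ≈ 0.877400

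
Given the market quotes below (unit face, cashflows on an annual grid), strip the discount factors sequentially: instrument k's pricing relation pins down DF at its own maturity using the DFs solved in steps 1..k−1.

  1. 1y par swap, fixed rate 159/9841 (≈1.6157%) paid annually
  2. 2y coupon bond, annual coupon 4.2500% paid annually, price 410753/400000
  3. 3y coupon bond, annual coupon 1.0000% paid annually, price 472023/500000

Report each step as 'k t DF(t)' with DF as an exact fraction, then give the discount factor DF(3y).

1 1 9841/10000
2 2 9449/10000
3 3 2289/2500
DF(3y) = 2289/2500 ≈ 0.915600

step 1 [1y] swap r/1=159/9841: DF=(1 − 159/9841·(0))/(1+159/9841) = 9841/10000 ≈ 0.984100
step 2 [2y] bond c/1=17/400: DF=(410753/400000 − 17/400·(0.984100))/(1+17/400) = 9449/10000 ≈ 0.944900
step 3 [3y] bond c/1=1/100: DF=(472023/500000 − 1/100·(0.984100+0.944900))/(1+1/100) = 2289/2500 ≈ 0.915600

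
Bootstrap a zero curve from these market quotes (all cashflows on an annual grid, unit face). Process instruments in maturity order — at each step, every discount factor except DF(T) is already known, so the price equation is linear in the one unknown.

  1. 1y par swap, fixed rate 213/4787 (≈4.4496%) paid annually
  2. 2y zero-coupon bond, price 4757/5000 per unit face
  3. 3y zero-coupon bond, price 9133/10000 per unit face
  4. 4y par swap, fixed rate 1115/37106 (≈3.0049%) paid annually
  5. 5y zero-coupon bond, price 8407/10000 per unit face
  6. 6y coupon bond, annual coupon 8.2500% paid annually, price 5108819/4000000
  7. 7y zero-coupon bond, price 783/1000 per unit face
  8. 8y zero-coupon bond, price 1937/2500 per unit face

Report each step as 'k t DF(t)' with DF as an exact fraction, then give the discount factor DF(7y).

1 1 4787/5000
2 2 4757/5000
3 3 9133/10000
4 4 1777/2000
5 5 8407/10000
6 6 833/1000
7 7 783/1000
8 8 1937/2500
DF(7y) = 783/1000 ≈ 0.783000

step 1 [1y] swap r/1=213/4787: DF=(1 − 213/4787·(0))/(1+213/4787) = 4787/5000 ≈ 0.957400
step 2 [2y] zero: DF = P = 4757/5000 ≈ 0.951400
step 3 [3y] zero: DF = P = 9133/10000 ≈ 0.913300
step 4 [4y] swap r/1=1115/37106: DF=(1 − 1115/37106·(0.957400+0.951400+0.913300))/(1+1115/37106) = 1777/2000 ≈ 0.888500
step 5 [5y] zero: DF = P = 8407/10000 ≈ 0.840700
step 6 [6y] bond c/1=33/400: DF=(5108819/4000000 − 33/400·(0.957400+0.951400+0.913300+0.888500+0.840700))/(1+33/400) = 833/1000 ≈ 0.833000
step 7 [7y] zero: DF = P = 783/1000 ≈ 0.783000
step 8 [8y] zero: DF = P = 1937/2500 ≈ 0.774800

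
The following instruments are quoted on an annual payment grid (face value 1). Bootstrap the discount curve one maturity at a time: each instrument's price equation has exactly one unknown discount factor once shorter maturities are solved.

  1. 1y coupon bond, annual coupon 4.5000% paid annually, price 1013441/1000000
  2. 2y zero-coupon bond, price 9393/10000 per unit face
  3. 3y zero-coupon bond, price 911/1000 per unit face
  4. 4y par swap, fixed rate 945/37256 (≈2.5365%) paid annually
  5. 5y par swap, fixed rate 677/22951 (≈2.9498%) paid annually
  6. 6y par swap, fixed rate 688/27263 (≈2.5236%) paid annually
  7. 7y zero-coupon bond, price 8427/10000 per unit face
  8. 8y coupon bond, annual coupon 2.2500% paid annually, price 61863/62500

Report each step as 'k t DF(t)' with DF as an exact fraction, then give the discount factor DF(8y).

step 1 [1y] bond c/1=9/200: DF=(1013441/1000000 − 9/200·(0))/(1+9/200) = 4849/5000 ≈ 0.969800
step 2 [2y] zero: DF = P = 9393/10000 ≈ 0.939300
step 3 [3y] zero: DF = P = 911/1000 ≈ 0.911000
step 4 [4y] swap r/1=945/37256: DF=(1 − 945/37256·(0.969800+0.939300+0.911000))/(1+945/37256) = 1811/2000 ≈ 0.905500
step 5 [5y] swap r/1=677/22951: DF=(1 − 677/22951·(0.969800+0.939300+0.911000+0.905500))/(1+677/22951) = 4323/5000 ≈ 0.864600
step 6 [6y] swap r/1=688/27263: DF=(1 − 688/27263·(0.969800+0.939300+0.911000+0.905500+0.864600))/(1+688/27263) = 539/625 ≈ 0.862400
step 7 [7y] zero: DF = P = 8427/10000 ≈ 0.842700
step 8 [8y] bond c/1=9/400: DF=(61863/62500 − 9/400·(0.969800+0.939300+0.911000+0.905500+0.864600+0.862400+0.842700))/(1+9/400) = 1659/2000 ≈ 0.829500

1 1 4849/5000
2 2 9393/10000
3 3 911/1000
4 4 1811/2000
5 5 4323/5000
6 6 539/625
7 7 8427/10000
8 8 1659/2000
DF(8y) = 1659/2000 ≈ 0.829500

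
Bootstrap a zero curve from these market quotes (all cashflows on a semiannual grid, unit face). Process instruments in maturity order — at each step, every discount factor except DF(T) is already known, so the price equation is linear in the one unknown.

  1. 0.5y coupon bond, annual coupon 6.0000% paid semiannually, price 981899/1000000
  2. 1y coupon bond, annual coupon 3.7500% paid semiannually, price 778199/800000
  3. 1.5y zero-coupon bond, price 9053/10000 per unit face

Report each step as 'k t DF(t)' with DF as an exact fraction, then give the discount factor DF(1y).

step 1 [0.5y] bond c/2=3/100: DF=(981899/1000000 − 3/100·(0))/(1+3/100) = 9533/10000 ≈ 0.953300
step 2 [1y] bond c/2=3/160: DF=(778199/800000 − 3/160·(0.953300))/(1+3/160) = 9373/10000 ≈ 0.937300
step 3 [1.5y] zero: DF = P = 9053/10000 ≈ 0.905300

1 1/2 9533/10000
2 1 9373/10000
3 3/2 9053/10000
DF(1y) = 9373/10000 ≈ 0.937300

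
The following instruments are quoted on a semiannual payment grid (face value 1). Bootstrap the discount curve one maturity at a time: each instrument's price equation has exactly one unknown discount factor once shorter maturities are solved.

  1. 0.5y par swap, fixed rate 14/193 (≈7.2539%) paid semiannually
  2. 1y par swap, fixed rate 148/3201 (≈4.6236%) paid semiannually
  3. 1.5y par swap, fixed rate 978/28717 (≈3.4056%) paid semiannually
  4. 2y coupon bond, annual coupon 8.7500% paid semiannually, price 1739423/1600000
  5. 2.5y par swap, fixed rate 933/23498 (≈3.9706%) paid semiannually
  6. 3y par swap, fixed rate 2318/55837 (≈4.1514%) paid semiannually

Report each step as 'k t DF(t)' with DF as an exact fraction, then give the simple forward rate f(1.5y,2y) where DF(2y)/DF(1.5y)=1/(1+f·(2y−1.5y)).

1 1/2 193/200
2 1 2389/2500
3 3/2 9511/10000
4 2 2303/2500
5 5/2 9067/10000
6 3 8841/10000
f(1.5y,2y) = ((9511/10000)/(2303/2500) − 1)/(1/2) = 299/4606 ≈ 6.4915%

step 1 [0.5y] swap r/2=7/193: DF=(1 − 7/193·(0))/(1+7/193) = 193/200 ≈ 0.965000
step 2 [1y] swap r/2=74/3201: DF=(1 − 74/3201·(0.965000))/(1+74/3201) = 2389/2500 ≈ 0.955600
step 3 [1.5y] swap r/2=489/28717: DF=(1 − 489/28717·(0.965000+0.955600))/(1+489/28717) = 9511/10000 ≈ 0.951100
step 4 [2y] bond c/2=7/160: DF=(1739423/1600000 − 7/160·(0.965000+0.955600+0.951100))/(1+7/160) = 2303/2500 ≈ 0.921200
step 5 [2.5y] swap r/2=933/46996: DF=(1 − 933/46996·(0.965000+0.955600+0.951100+0.921200))/(1+933/46996) = 9067/10000 ≈ 0.906700
step 6 [3y] swap r/2=1159/55837: DF=(1 − 1159/55837·(0.965000+0.955600+0.951100+0.921200+0.906700))/(1+1159/55837) = 8841/10000 ≈ 0.884100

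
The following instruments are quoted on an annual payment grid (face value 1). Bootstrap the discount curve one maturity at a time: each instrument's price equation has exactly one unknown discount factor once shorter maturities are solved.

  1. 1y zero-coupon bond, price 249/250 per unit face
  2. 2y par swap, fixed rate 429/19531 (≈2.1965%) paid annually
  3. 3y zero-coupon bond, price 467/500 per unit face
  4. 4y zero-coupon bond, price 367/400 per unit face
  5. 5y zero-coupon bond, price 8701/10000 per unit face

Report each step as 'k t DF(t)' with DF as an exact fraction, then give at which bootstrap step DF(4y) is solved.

1 1 249/250
2 2 9571/10000
3 3 467/500
4 4 367/400
5 5 8701/10000
DF(4y) is solved at step 4

step 1 [1y] zero: DF = P = 249/250 ≈ 0.996000
step 2 [2y] swap r/1=429/19531: DF=(1 − 429/19531·(0.996000))/(1+429/19531) = 9571/10000 ≈ 0.957100
step 3 [3y] zero: DF = P = 467/500 ≈ 0.934000
step 4 [4y] zero: DF = P = 367/400 ≈ 0.917500
step 5 [5y] zero: DF = P = 8701/10000 ≈ 0.870100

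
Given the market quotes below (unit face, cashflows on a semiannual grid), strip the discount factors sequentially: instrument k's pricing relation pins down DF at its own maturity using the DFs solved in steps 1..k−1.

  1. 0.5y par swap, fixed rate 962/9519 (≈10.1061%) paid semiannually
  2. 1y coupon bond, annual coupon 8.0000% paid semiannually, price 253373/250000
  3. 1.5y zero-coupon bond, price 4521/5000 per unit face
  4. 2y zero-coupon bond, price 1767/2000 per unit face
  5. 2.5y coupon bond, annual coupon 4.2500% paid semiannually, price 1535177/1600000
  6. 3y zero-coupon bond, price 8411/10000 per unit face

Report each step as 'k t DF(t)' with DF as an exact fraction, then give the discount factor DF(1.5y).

1 1/2 9519/10000
2 1 9379/10000
3 3/2 4521/5000
4 2 1767/2000
5 5/2 863/1000
6 3 8411/10000
DF(1.5y) = 4521/5000 ≈ 0.904200

step 1 [0.5y] swap r/2=481/9519: DF=(1 − 481/9519·(0))/(1+481/9519) = 9519/10000 ≈ 0.951900
step 2 [1y] bond c/2=1/25: DF=(253373/250000 − 1/25·(0.951900))/(1+1/25) = 9379/10000 ≈ 0.937900
step 3 [1.5y] zero: DF = P = 4521/5000 ≈ 0.904200
step 4 [2y] zero: DF = P = 1767/2000 ≈ 0.883500
step 5 [2.5y] bond c/2=17/800: DF=(1535177/1600000 − 17/800·(0.951900+0.937900+0.904200+0.883500))/(1+17/800) = 863/1000 ≈ 0.863000
step 6 [3y] zero: DF = P = 8411/10000 ≈ 0.841100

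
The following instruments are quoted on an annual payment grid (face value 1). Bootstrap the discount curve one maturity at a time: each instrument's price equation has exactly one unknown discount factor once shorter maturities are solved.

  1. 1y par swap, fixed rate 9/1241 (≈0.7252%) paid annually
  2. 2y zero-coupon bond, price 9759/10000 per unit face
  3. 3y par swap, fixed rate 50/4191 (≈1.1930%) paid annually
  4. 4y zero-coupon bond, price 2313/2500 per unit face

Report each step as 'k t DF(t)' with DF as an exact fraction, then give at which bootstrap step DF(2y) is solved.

step 1 [1y] swap r/1=9/1241: DF=(1 − 9/1241·(0))/(1+9/1241) = 1241/1250 ≈ 0.992800
step 2 [2y] zero: DF = P = 9759/10000 ≈ 0.975900
step 3 [3y] swap r/1=50/4191: DF=(1 − 50/4191·(0.992800+0.975900))/(1+50/4191) = 193/200 ≈ 0.965000
step 4 [4y] zero: DF = P = 2313/2500 ≈ 0.925200

1 1 1241/1250
2 2 9759/10000
3 3 193/200
4 4 2313/2500
DF(2y) is solved at step 2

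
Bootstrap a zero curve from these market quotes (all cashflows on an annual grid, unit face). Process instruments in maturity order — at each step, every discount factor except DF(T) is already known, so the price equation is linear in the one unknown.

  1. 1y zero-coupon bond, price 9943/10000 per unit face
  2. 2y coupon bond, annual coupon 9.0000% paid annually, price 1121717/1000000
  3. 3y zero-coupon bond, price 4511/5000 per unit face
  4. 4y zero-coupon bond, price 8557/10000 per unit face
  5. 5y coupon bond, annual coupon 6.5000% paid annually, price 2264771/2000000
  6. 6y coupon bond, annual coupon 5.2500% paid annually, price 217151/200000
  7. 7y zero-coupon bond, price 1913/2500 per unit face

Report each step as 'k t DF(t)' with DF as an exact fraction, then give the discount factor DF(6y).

step 1 [1y] zero: DF = P = 9943/10000 ≈ 0.994300
step 2 [2y] bond c/1=9/100: DF=(1121717/1000000 − 9/100·(0.994300))/(1+9/100) = 947/1000 ≈ 0.947000
step 3 [3y] zero: DF = P = 4511/5000 ≈ 0.902200
step 4 [4y] zero: DF = P = 8557/10000 ≈ 0.855700
step 5 [5y] bond c/1=13/200: DF=(2264771/2000000 − 13/200·(0.994300+0.947000+0.902200+0.855700))/(1+13/200) = 67/80 ≈ 0.837500
step 6 [6y] bond c/1=21/400: DF=(217151/200000 − 21/400·(0.994300+0.947000+0.902200+0.855700+0.837500))/(1+21/400) = 8053/10000 ≈ 0.805300
step 7 [7y] zero: DF = P = 1913/2500 ≈ 0.765200

1 1 9943/10000
2 2 947/1000
3 3 4511/5000
4 4 8557/10000
5 5 67/80
6 6 8053/10000
7 7 1913/2500
DF(6y) = 8053/10000 ≈ 0.805300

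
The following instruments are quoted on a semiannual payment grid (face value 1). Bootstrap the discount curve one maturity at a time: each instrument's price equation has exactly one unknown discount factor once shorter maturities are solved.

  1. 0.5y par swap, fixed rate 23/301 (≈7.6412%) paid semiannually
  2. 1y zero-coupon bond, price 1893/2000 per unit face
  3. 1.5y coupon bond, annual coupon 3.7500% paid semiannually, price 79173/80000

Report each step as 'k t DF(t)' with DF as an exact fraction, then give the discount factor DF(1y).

1 1/2 602/625
2 1 1893/2000
3 3/2 9363/10000
DF(1y) = 1893/2000 ≈ 0.946500

step 1 [0.5y] swap r/2=23/602: DF=(1 − 23/602·(0))/(1+23/602) = 602/625 ≈ 0.963200
step 2 [1y] zero: DF = P = 1893/2000 ≈ 0.946500
step 3 [1.5y] bond c/2=3/160: DF=(79173/80000 − 3/160·(0.963200+0.946500))/(1+3/160) = 9363/10000 ≈ 0.936300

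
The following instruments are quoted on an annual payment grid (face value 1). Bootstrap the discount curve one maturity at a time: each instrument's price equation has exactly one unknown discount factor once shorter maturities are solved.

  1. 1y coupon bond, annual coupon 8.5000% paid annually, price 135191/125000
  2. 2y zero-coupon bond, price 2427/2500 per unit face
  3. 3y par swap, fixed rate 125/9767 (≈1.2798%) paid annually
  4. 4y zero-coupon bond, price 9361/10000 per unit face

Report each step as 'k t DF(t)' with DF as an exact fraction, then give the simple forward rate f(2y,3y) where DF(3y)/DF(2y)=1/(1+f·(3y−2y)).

1 1 623/625
2 2 2427/2500
3 3 77/80
4 4 9361/10000
f(2y,3y) = ((2427/2500)/(77/80) − 1)/(1) = 83/9625 ≈ 0.8623%

step 1 [1y] bond c/1=17/200: DF=(135191/125000 − 17/200·(0))/(1+17/200) = 623/625 ≈ 0.996800
step 2 [2y] zero: DF = P = 2427/2500 ≈ 0.970800
step 3 [3y] swap r/1=125/9767: DF=(1 − 125/9767·(0.996800+0.970800))/(1+125/9767) = 77/80 ≈ 0.962500
step 4 [4y] zero: DF = P = 9361/10000 ≈ 0.936100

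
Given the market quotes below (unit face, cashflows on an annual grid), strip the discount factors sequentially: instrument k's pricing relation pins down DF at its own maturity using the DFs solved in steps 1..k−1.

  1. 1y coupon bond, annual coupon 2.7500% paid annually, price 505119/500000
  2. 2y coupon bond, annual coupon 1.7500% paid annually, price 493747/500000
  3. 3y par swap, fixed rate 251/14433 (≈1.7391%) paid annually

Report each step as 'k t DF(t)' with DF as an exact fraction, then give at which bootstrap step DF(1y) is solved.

step 1 [1y] bond c/1=11/400: DF=(505119/500000 − 11/400·(0))/(1+11/400) = 1229/1250 ≈ 0.983200
step 2 [2y] bond c/1=7/400: DF=(493747/500000 − 7/400·(0.983200))/(1+7/400) = 596/625 ≈ 0.953600
step 3 [3y] swap r/1=251/14433: DF=(1 − 251/14433·(0.983200+0.953600))/(1+251/14433) = 4749/5000 ≈ 0.949800

1 1 1229/1250
2 2 596/625
3 3 4749/5000
DF(1y) is solved at step 1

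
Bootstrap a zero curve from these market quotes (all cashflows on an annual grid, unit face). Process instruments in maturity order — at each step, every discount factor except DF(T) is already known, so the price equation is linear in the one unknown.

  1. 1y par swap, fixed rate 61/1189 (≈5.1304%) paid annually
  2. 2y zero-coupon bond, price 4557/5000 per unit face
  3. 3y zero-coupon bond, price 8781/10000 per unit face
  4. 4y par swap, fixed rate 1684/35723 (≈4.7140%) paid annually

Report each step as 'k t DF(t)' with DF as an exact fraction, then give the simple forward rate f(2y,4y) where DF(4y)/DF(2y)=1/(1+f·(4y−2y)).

1 1 1189/1250
2 2 4557/5000
3 3 8781/10000
4 4 2079/2500
f(2y,4y) = ((4557/5000)/(2079/2500) − 1)/(2) = 19/396 ≈ 4.7980%

step 1 [1y] swap r/1=61/1189: DF=(1 − 61/1189·(0))/(1+61/1189) = 1189/1250 ≈ 0.951200
step 2 [2y] zero: DF = P = 4557/5000 ≈ 0.911400
step 3 [3y] zero: DF = P = 8781/10000 ≈ 0.878100
step 4 [4y] swap r/1=1684/35723: DF=(1 − 1684/35723·(0.951200+0.911400+0.878100))/(1+1684/35723) = 2079/2500 ≈ 0.831600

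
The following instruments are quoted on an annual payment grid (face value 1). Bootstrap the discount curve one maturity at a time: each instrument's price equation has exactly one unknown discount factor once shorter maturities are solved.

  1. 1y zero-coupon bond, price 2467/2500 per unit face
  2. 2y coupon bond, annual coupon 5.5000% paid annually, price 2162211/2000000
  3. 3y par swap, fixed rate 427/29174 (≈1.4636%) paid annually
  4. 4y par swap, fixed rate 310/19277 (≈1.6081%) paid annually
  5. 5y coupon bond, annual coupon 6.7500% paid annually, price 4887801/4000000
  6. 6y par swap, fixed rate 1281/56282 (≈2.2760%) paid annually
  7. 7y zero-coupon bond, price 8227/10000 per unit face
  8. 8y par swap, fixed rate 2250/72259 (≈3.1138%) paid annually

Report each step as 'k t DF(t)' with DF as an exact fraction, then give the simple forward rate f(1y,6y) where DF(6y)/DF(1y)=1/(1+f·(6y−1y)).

step 1 [1y] zero: DF = P = 2467/2500 ≈ 0.986800
step 2 [2y] bond c/1=11/200: DF=(2162211/2000000 − 11/200·(0.986800))/(1+11/200) = 9733/10000 ≈ 0.973300
step 3 [3y] swap r/1=427/29174: DF=(1 − 427/29174·(0.986800+0.973300))/(1+427/29174) = 9573/10000 ≈ 0.957300
step 4 [4y] swap r/1=310/19277: DF=(1 − 310/19277·(0.986800+0.973300+0.957300))/(1+310/19277) = 469/500 ≈ 0.938000
step 5 [5y] bond c/1=27/400: DF=(4887801/4000000 − 27/400·(0.986800+0.973300+0.957300+0.938000))/(1+27/400) = 9009/10000 ≈ 0.900900
step 6 [6y] swap r/1=1281/56282: DF=(1 − 1281/56282·(0.986800+0.973300+0.957300+0.938000+0.900900))/(1+1281/56282) = 8719/10000 ≈ 0.871900
step 7 [7y] zero: DF = P = 8227/10000 ≈ 0.822700
step 8 [8y] swap r/1=2250/72259: DF=(1 − 2250/72259·(0.986800+0.973300+0.957300+0.938000+0.900900+0.871900+0.822700))/(1+2250/72259) = 31/40 ≈ 0.775000

1 1 2467/2500
2 2 9733/10000
3 3 9573/10000
4 4 469/500
5 5 9009/10000
6 6 8719/10000
7 7 8227/10000
8 8 31/40
f(1y,6y) = ((2467/2500)/(8719/10000) − 1)/(5) = 1149/43595 ≈ 2.6356%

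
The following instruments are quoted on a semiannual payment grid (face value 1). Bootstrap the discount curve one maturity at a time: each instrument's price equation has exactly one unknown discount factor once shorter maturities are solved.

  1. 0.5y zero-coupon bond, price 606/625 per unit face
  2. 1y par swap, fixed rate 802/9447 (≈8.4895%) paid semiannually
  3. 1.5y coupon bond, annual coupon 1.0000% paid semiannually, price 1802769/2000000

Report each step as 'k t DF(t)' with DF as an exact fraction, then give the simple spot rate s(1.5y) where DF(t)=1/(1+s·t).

1 1/2 606/625
2 1 4599/5000
3 3/2 71/80
s(1.5y) = (1/(71/80) − 1)/(3/2) = 6/71 ≈ 8.4507%

step 1 [0.5y] zero: DF = P = 606/625 ≈ 0.969600
step 2 [1y] swap r/2=401/9447: DF=(1 − 401/9447·(0.969600))/(1+401/9447) = 4599/5000 ≈ 0.919800
step 3 [1.5y] bond c/2=1/200: DF=(1802769/2000000 − 1/200·(0.969600+0.919800))/(1+1/200) = 71/80 ≈ 0.887500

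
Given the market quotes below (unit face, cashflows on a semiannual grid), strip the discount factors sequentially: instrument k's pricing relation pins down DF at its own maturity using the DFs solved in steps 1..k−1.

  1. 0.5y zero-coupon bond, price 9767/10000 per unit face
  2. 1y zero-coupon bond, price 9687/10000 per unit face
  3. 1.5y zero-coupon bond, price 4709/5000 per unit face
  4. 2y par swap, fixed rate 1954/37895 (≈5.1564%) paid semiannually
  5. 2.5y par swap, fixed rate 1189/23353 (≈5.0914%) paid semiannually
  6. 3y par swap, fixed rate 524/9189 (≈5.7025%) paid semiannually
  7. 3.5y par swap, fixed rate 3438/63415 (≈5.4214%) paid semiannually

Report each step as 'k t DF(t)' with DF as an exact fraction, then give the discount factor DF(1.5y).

step 1 [0.5y] zero: DF = P = 9767/10000 ≈ 0.976700
step 2 [1y] zero: DF = P = 9687/10000 ≈ 0.968700
step 3 [1.5y] zero: DF = P = 4709/5000 ≈ 0.941800
step 4 [2y] swap r/2=977/37895: DF=(1 − 977/37895·(0.976700+0.968700+0.941800))/(1+977/37895) = 9023/10000 ≈ 0.902300
step 5 [2.5y] swap r/2=1189/46706: DF=(1 − 1189/46706·(0.976700+0.968700+0.941800+0.902300))/(1+1189/46706) = 8811/10000 ≈ 0.881100
step 6 [3y] swap r/2=262/9189: DF=(1 − 262/9189·(0.976700+0.968700+0.941800+0.902300+0.881100))/(1+262/9189) = 2107/2500 ≈ 0.842800
step 7 [3.5y] swap r/2=1719/63415: DF=(1 − 1719/63415·(0.976700+0.968700+0.941800+0.902300+0.881100+0.842800))/(1+1719/63415) = 8281/10000 ≈ 0.828100

1 1/2 9767/10000
2 1 9687/10000
3 3/2 4709/5000
4 2 9023/10000
5 5/2 8811/10000
6 3 2107/2500
7 7/2 8281/10000
DF(1.5y) = 4709/5000 ≈ 0.941800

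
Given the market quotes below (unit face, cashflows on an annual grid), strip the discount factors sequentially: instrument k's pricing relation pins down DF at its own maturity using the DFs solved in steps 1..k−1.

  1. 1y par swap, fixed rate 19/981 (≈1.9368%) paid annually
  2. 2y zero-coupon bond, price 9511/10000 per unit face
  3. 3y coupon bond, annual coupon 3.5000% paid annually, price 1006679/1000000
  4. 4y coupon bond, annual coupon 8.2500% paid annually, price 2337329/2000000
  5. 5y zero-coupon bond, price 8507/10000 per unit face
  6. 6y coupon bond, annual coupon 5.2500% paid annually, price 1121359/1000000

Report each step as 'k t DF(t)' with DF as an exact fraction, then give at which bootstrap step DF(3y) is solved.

step 1 [1y] swap r/1=19/981: DF=(1 − 19/981·(0))/(1+19/981) = 981/1000 ≈ 0.981000
step 2 [2y] zero: DF = P = 9511/10000 ≈ 0.951100
step 3 [3y] bond c/1=7/200: DF=(1006679/1000000 − 7/200·(0.981000+0.951100))/(1+7/200) = 9073/10000 ≈ 0.907300
step 4 [4y] bond c/1=33/400: DF=(2337329/2000000 − 33/400·(0.981000+0.951100+0.907300))/(1+33/400) = 1079/1250 ≈ 0.863200
step 5 [5y] zero: DF = P = 8507/10000 ≈ 0.850700
step 6 [6y] bond c/1=21/400: DF=(1121359/1000000 − 21/400·(0.981000+0.951100+0.907300+0.863200+0.850700))/(1+21/400) = 8383/10000 ≈ 0.838300

1 1 981/1000
2 2 9511/10000
3 3 9073/10000
4 4 1079/1250
5 5 8507/10000
6 6 8383/10000
DF(3y) is solved at step 3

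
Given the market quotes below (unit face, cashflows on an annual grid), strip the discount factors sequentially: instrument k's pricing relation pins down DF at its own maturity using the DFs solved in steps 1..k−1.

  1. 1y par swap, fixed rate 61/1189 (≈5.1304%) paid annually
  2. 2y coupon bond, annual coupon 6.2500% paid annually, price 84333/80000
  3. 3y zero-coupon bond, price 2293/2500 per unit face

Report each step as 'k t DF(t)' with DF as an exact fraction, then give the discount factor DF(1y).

1 1 1189/1250
2 2 4681/5000
3 3 2293/2500
DF(1y) = 1189/1250 ≈ 0.951200

step 1 [1y] swap r/1=61/1189: DF=(1 − 61/1189·(0))/(1+61/1189) = 1189/1250 ≈ 0.951200
step 2 [2y] bond c/1=1/16: DF=(84333/80000 − 1/16·(0.951200))/(1+1/16) = 4681/5000 ≈ 0.936200
step 3 [3y] zero: DF = P = 2293/2500 ≈ 0.917200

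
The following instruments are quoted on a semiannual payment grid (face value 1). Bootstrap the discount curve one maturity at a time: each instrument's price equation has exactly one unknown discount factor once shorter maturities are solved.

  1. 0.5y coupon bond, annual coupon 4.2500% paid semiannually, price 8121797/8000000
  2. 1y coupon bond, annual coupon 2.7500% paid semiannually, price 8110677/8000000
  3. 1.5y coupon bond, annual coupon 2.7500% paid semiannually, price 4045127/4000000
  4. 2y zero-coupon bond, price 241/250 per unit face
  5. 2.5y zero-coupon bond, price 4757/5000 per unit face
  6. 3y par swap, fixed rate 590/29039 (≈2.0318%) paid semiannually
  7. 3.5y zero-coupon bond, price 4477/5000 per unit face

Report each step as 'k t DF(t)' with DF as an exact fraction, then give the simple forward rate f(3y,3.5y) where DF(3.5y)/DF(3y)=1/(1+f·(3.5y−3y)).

1 1/2 9941/10000
2 1 4933/5000
3 3/2 9707/10000
4 2 241/250
5 5/2 4757/5000
6 3 941/1000
7 7/2 4477/5000
f(3y,3.5y) = ((941/1000)/(4477/5000) − 1)/(1/2) = 456/4477 ≈ 10.1854%

step 1 [0.5y] bond c/2=17/800: DF=(8121797/8000000 − 17/800·(0))/(1+17/800) = 9941/10000 ≈ 0.994100
step 2 [1y] bond c/2=11/800: DF=(8110677/8000000 − 11/800·(0.994100))/(1+11/800) = 4933/5000 ≈ 0.986600
step 3 [1.5y] bond c/2=11/800: DF=(4045127/4000000 − 11/800·(0.994100+0.986600))/(1+11/800) = 9707/10000 ≈ 0.970700
step 4 [2y] zero: DF = P = 241/250 ≈ 0.964000
step 5 [2.5y] zero: DF = P = 4757/5000 ≈ 0.951400
step 6 [3y] swap r/2=295/29039: DF=(1 − 295/29039·(0.994100+0.986600+0.970700+0.964000+0.951400))/(1+295/29039) = 941/1000 ≈ 0.941000
step 7 [3.5y] zero: DF = P = 4477/5000 ≈ 0.895400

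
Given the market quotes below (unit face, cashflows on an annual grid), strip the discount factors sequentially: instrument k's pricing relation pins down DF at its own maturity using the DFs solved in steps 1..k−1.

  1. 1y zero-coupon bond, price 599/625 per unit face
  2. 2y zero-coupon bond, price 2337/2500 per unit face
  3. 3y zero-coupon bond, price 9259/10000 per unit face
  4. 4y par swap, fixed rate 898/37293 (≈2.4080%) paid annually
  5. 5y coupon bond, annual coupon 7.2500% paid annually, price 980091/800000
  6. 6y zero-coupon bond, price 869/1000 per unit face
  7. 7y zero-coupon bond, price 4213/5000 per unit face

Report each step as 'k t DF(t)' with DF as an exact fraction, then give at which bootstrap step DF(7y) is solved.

1 1 599/625
2 2 2337/2500
3 3 9259/10000
4 4 4551/5000
5 5 4451/5000
6 6 869/1000
7 7 4213/5000
DF(7y) is solved at step 7

step 1 [1y] zero: DF = P = 599/625 ≈ 0.958400
step 2 [2y] zero: DF = P = 2337/2500 ≈ 0.934800
step 3 [3y] zero: DF = P = 9259/10000 ≈ 0.925900
step 4 [4y] swap r/1=898/37293: DF=(1 − 898/37293·(0.958400+0.934800+0.925900))/(1+898/37293) = 4551/5000 ≈ 0.910200
step 5 [5y] bond c/1=29/400: DF=(980091/800000 − 29/400·(0.958400+0.934800+0.925900+0.910200))/(1+29/400) = 4451/5000 ≈ 0.890200
step 6 [6y] zero: DF = P = 869/1000 ≈ 0.869000
step 7 [7y] zero: DF = P = 4213/5000 ≈ 0.842600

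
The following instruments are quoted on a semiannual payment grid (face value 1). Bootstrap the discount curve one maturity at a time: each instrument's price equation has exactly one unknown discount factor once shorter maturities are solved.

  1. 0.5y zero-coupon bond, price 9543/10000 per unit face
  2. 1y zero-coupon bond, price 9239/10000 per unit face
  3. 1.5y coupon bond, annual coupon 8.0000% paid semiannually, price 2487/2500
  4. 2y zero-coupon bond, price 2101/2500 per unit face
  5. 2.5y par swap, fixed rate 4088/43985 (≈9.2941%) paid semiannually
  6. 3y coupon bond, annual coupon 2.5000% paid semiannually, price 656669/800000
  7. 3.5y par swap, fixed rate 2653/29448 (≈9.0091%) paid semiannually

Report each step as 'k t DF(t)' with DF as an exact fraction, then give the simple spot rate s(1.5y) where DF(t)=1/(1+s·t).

1 1/2 9543/10000
2 1 9239/10000
3 3/2 8843/10000
4 2 2101/2500
5 5/2 1989/2500
6 3 1891/2500
7 7/2 7347/10000
s(1.5y) = (1/(8843/10000) − 1)/(3/2) = 2314/26529 ≈ 8.7225%

step 1 [0.5y] zero: DF = P = 9543/10000 ≈ 0.954300
step 2 [1y] zero: DF = P = 9239/10000 ≈ 0.923900
step 3 [1.5y] bond c/2=1/25: DF=(2487/2500 − 1/25·(0.954300+0.923900))/(1+1/25) = 8843/10000 ≈ 0.884300
step 4 [2y] zero: DF = P = 2101/2500 ≈ 0.840400
step 5 [2.5y] swap r/2=2044/43985: DF=(1 − 2044/43985·(0.954300+0.923900+0.884300+0.840400))/(1+2044/43985) = 1989/2500 ≈ 0.795600
step 6 [3y] bond c/2=1/80: DF=(656669/800000 − 1/80·(0.954300+0.923900+0.884300+0.840400+0.795600))/(1+1/80) = 1891/2500 ≈ 0.756400
step 7 [3.5y] swap r/2=2653/58896: DF=(1 − 2653/58896·(0.954300+0.923900+0.884300+0.840400+0.795600+0.756400))/(1+2653/58896) = 7347/10000 ≈ 0.734700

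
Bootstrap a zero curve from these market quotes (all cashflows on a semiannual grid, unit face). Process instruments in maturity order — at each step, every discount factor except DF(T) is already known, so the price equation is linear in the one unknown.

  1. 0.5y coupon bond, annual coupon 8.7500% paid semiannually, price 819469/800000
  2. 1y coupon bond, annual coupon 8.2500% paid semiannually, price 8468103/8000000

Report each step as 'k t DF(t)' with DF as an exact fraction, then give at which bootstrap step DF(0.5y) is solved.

1 1/2 4907/5000
2 1 9777/10000
DF(0.5y) is solved at step 1

step 1 [0.5y] bond c/2=7/160: DF=(819469/800000 − 7/160·(0))/(1+7/160) = 4907/5000 ≈ 0.981400
step 2 [1y] bond c/2=33/800: DF=(8468103/8000000 − 33/800·(0.981400))/(1+33/800) = 9777/10000 ≈ 0.977700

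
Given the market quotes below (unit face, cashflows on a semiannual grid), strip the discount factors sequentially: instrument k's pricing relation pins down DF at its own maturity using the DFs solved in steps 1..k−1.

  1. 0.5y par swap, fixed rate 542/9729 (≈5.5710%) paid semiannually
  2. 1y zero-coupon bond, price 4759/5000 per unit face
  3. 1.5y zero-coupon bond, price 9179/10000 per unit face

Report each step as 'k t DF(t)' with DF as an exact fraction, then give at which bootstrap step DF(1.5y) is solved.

1 1/2 9729/10000
2 1 4759/5000
3 3/2 9179/10000
DF(1.5y) is solved at step 3

step 1 [0.5y] swap r/2=271/9729: DF=(1 − 271/9729·(0))/(1+271/9729) = 9729/10000 ≈ 0.972900
step 2 [1y] zero: DF = P = 4759/5000 ≈ 0.951800
step 3 [1.5y] zero: DF = P = 9179/10000 ≈ 0.917900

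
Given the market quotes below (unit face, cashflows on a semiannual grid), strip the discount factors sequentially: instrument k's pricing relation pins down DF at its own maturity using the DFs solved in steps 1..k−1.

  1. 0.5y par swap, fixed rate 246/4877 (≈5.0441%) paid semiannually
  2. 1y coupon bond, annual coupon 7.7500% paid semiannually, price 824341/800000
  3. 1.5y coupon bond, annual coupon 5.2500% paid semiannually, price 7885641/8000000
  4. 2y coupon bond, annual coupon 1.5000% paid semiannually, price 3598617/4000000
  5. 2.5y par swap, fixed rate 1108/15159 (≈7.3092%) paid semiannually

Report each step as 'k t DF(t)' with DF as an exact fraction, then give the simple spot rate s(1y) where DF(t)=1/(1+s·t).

step 1 [0.5y] swap r/2=123/4877: DF=(1 − 123/4877·(0))/(1+123/4877) = 4877/5000 ≈ 0.975400
step 2 [1y] bond c/2=31/800: DF=(824341/800000 − 31/800·(0.975400))/(1+31/800) = 2389/2500 ≈ 0.955600
step 3 [1.5y] bond c/2=21/800: DF=(7885641/8000000 − 21/800·(0.975400+0.955600))/(1+21/800) = 9111/10000 ≈ 0.911100
step 4 [2y] bond c/2=3/400: DF=(3598617/4000000 − 3/400·(0.975400+0.955600+0.911100))/(1+3/400) = 4359/5000 ≈ 0.871800
step 5 [2.5y] swap r/2=554/15159: DF=(1 − 554/15159·(0.975400+0.955600+0.911100+0.871800))/(1+554/15159) = 4169/5000 ≈ 0.833800

1 1/2 4877/5000
2 1 2389/2500
3 3/2 9111/10000
4 2 4359/5000
5 5/2 4169/5000
s(1y) = (1/(2389/2500) − 1)/(1) = 111/2389 ≈ 4.6463%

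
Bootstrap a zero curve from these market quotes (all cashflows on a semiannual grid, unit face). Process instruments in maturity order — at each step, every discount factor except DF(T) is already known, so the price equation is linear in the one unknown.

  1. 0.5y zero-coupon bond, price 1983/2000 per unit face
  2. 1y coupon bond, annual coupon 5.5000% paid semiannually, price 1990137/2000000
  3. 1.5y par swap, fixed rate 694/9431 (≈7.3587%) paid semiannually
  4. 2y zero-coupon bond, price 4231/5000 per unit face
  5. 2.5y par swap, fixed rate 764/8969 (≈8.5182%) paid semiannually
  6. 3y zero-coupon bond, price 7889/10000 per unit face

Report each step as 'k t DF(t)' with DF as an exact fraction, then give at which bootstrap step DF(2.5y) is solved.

1 1/2 1983/2000
2 1 9419/10000
3 3/2 8959/10000
4 2 4231/5000
5 5/2 809/1000
6 3 7889/10000
DF(2.5y) is solved at step 5

step 1 [0.5y] zero: DF = P = 1983/2000 ≈ 0.991500
step 2 [1y] bond c/2=11/400: DF=(1990137/2000000 − 11/400·(0.991500))/(1+11/400) = 9419/10000 ≈ 0.941900
step 3 [1.5y] swap r/2=347/9431: DF=(1 − 347/9431·(0.991500+0.941900))/(1+347/9431) = 8959/10000 ≈ 0.895900
step 4 [2y] zero: DF = P = 4231/5000 ≈ 0.846200
step 5 [2.5y] swap r/2=382/8969: DF=(1 − 382/8969·(0.991500+0.941900+0.895900+0.846200))/(1+382/8969) = 809/1000 ≈ 0.809000
step 6 [3y] zero: DF = P = 7889/10000 ≈ 0.788900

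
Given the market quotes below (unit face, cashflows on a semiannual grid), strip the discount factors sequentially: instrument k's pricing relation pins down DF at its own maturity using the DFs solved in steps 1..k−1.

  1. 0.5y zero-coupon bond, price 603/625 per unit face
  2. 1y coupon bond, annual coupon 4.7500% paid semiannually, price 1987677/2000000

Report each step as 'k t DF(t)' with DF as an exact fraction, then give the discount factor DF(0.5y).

1 1/2 603/625
2 1 2371/2500
DF(0.5y) = 603/625 ≈ 0.964800

step 1 [0.5y] zero: DF = P = 603/625 ≈ 0.964800
step 2 [1y] bond c/2=19/800: DF=(1987677/2000000 − 19/800·(0.964800))/(1+19/800) = 2371/2500 ≈ 0.948400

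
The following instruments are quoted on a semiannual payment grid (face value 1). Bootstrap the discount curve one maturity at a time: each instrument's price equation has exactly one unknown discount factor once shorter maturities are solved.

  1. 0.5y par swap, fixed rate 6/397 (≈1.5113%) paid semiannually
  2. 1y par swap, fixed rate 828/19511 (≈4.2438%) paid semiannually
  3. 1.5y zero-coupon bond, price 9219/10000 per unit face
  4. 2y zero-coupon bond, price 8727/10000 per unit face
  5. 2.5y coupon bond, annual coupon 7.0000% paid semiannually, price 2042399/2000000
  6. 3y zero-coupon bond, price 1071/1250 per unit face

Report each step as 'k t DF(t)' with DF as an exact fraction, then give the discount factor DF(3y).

1 1/2 397/400
2 1 4793/5000
3 3/2 9219/10000
4 2 8727/10000
5 5/2 43/50
6 3 1071/1250
DF(3y) = 1071/1250 ≈ 0.856800

step 1 [0.5y] swap r/2=3/397: DF=(1 − 3/397·(0))/(1+3/397) = 397/400 ≈ 0.992500
step 2 [1y] swap r/2=414/19511: DF=(1 − 414/19511·(0.992500))/(1+414/19511) = 4793/5000 ≈ 0.958600
step 3 [1.5y] zero: DF = P = 9219/10000 ≈ 0.921900
step 4 [2y] zero: DF = P = 8727/10000 ≈ 0.872700
step 5 [2.5y] bond c/2=7/200: DF=(2042399/2000000 − 7/200·(0.992500+0.958600+0.921900+0.872700))/(1+7/200) = 43/50 ≈ 0.860000
step 6 [3y] zero: DF = P = 1071/1250 ≈ 0.856800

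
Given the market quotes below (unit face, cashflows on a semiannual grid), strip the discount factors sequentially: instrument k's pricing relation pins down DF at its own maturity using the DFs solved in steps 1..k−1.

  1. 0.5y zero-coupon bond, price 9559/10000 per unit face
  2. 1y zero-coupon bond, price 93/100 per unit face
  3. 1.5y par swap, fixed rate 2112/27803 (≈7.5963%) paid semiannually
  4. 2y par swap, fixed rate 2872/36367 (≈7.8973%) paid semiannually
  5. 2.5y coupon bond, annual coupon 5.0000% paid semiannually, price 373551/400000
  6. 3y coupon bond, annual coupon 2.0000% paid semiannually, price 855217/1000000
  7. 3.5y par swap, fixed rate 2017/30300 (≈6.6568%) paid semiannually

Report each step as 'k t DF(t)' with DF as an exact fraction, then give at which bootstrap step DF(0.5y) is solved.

step 1 [0.5y] zero: DF = P = 9559/10000 ≈ 0.955900
step 2 [1y] zero: DF = P = 93/100 ≈ 0.930000
step 3 [1.5y] swap r/2=1056/27803: DF=(1 − 1056/27803·(0.955900+0.930000))/(1+1056/27803) = 559/625 ≈ 0.894400
step 4 [2y] swap r/2=1436/36367: DF=(1 − 1436/36367·(0.955900+0.930000+0.894400))/(1+1436/36367) = 2141/2500 ≈ 0.856400
step 5 [2.5y] bond c/2=1/40: DF=(373551/400000 − 1/40·(0.955900+0.930000+0.894400+0.856400))/(1+1/40) = 514/625 ≈ 0.822400
step 6 [3y] bond c/2=1/100: DF=(855217/1000000 − 1/100·(0.955900+0.930000+0.894400+0.856400+0.822400))/(1+1/100) = 4013/5000 ≈ 0.802600
step 7 [3.5y] swap r/2=2017/60600: DF=(1 − 2017/60600·(0.955900+0.930000+0.894400+0.856400+0.822400+0.802600))/(1+2017/60600) = 7983/10000 ≈ 0.798300

1 1/2 9559/10000
2 1 93/100
3 3/2 559/625
4 2 2141/2500
5 5/2 514/625
6 3 4013/5000
7 7/2 7983/10000
DF(0.5y) is solved at step 1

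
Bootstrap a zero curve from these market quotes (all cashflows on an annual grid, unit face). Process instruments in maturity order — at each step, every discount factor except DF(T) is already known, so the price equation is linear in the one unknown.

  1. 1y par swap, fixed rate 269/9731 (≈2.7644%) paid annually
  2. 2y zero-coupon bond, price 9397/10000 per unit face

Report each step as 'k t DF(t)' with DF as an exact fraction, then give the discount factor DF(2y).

step 1 [1y] swap r/1=269/9731: DF=(1 − 269/9731·(0))/(1+269/9731) = 9731/10000 ≈ 0.973100
step 2 [2y] zero: DF = P = 9397/10000 ≈ 0.939700

1 1 9731/10000
2 2 9397/10000
DF(2y) = 9397/10000 ≈ 0.939700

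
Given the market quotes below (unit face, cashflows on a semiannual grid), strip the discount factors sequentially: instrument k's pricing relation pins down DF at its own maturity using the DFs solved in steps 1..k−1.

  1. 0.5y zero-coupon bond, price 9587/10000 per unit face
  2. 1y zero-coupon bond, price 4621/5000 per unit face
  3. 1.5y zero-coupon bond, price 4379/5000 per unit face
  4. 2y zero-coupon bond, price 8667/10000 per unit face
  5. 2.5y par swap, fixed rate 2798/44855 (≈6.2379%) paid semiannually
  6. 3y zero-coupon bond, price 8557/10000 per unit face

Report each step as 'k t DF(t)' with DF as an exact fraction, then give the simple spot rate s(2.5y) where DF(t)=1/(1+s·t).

1 1/2 9587/10000
2 1 4621/5000
3 3/2 4379/5000
4 2 8667/10000
5 5/2 8601/10000
6 3 8557/10000
s(2.5y) = (1/(8601/10000) − 1)/(5/2) = 2798/43005 ≈ 6.5062%

step 1 [0.5y] zero: DF = P = 9587/10000 ≈ 0.958700
step 2 [1y] zero: DF = P = 4621/5000 ≈ 0.924200
step 3 [1.5y] zero: DF = P = 4379/5000 ≈ 0.875800
step 4 [2y] zero: DF = P = 8667/10000 ≈ 0.866700
step 5 [2.5y] swap r/2=1399/44855: DF=(1 − 1399/44855·(0.958700+0.924200+0.875800+0.866700))/(1+1399/44855) = 8601/10000 ≈ 0.860100
step 6 [3y] zero: DF = P = 8557/10000 ≈ 0.855700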